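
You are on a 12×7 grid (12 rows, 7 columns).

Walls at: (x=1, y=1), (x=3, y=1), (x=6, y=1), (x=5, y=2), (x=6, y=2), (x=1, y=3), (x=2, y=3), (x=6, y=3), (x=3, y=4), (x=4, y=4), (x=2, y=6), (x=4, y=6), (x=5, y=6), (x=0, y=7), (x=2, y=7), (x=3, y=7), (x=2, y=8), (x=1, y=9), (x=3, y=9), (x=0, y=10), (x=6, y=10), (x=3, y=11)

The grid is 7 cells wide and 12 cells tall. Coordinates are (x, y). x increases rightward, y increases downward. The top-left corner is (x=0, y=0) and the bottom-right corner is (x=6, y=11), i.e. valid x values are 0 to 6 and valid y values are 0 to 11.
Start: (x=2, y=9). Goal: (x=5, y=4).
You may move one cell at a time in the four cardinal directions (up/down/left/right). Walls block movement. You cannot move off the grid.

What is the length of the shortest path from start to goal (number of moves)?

Answer: Shortest path length: 12

Derivation:
BFS from (x=2, y=9) until reaching (x=5, y=4):
  Distance 0: (x=2, y=9)
  Distance 1: (x=2, y=10)
  Distance 2: (x=1, y=10), (x=3, y=10), (x=2, y=11)
  Distance 3: (x=4, y=10), (x=1, y=11)
  Distance 4: (x=4, y=9), (x=5, y=10), (x=0, y=11), (x=4, y=11)
  Distance 5: (x=4, y=8), (x=5, y=9), (x=5, y=11)
  Distance 6: (x=4, y=7), (x=3, y=8), (x=5, y=8), (x=6, y=9), (x=6, y=11)
  Distance 7: (x=5, y=7), (x=6, y=8)
  Distance 8: (x=6, y=7)
  Distance 9: (x=6, y=6)
  Distance 10: (x=6, y=5)
  Distance 11: (x=6, y=4), (x=5, y=5)
  Distance 12: (x=5, y=4), (x=4, y=5)  <- goal reached here
One shortest path (12 moves): (x=2, y=9) -> (x=2, y=10) -> (x=3, y=10) -> (x=4, y=10) -> (x=5, y=10) -> (x=5, y=9) -> (x=6, y=9) -> (x=6, y=8) -> (x=6, y=7) -> (x=6, y=6) -> (x=6, y=5) -> (x=5, y=5) -> (x=5, y=4)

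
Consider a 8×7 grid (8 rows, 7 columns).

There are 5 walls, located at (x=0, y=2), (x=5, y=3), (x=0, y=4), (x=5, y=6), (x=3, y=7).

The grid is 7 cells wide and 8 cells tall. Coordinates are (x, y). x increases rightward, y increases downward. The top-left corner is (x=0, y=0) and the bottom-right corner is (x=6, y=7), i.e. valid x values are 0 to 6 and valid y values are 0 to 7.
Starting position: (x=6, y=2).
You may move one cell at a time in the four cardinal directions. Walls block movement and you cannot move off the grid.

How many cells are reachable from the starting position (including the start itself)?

Answer: Reachable cells: 51

Derivation:
BFS flood-fill from (x=6, y=2):
  Distance 0: (x=6, y=2)
  Distance 1: (x=6, y=1), (x=5, y=2), (x=6, y=3)
  Distance 2: (x=6, y=0), (x=5, y=1), (x=4, y=2), (x=6, y=4)
  Distance 3: (x=5, y=0), (x=4, y=1), (x=3, y=2), (x=4, y=3), (x=5, y=4), (x=6, y=5)
  Distance 4: (x=4, y=0), (x=3, y=1), (x=2, y=2), (x=3, y=3), (x=4, y=4), (x=5, y=5), (x=6, y=6)
  Distance 5: (x=3, y=0), (x=2, y=1), (x=1, y=2), (x=2, y=3), (x=3, y=4), (x=4, y=5), (x=6, y=7)
  Distance 6: (x=2, y=0), (x=1, y=1), (x=1, y=3), (x=2, y=4), (x=3, y=5), (x=4, y=6), (x=5, y=7)
  Distance 7: (x=1, y=0), (x=0, y=1), (x=0, y=3), (x=1, y=4), (x=2, y=5), (x=3, y=6), (x=4, y=7)
  Distance 8: (x=0, y=0), (x=1, y=5), (x=2, y=6)
  Distance 9: (x=0, y=5), (x=1, y=6), (x=2, y=7)
  Distance 10: (x=0, y=6), (x=1, y=7)
  Distance 11: (x=0, y=7)
Total reachable: 51 (grid has 51 open cells total)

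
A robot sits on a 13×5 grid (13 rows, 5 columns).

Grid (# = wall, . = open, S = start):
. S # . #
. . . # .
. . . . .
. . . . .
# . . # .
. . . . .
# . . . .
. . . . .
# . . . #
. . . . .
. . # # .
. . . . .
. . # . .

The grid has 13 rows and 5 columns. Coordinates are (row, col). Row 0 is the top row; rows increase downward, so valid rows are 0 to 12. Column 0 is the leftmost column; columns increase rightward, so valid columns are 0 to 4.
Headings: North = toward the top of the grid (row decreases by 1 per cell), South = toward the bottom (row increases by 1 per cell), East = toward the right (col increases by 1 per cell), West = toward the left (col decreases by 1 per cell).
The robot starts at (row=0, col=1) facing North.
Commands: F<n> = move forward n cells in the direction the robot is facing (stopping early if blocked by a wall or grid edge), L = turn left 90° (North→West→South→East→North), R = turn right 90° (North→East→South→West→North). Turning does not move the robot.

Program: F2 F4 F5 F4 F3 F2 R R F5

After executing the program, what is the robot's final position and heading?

Start: (row=0, col=1), facing North
  F2: move forward 0/2 (blocked), now at (row=0, col=1)
  F4: move forward 0/4 (blocked), now at (row=0, col=1)
  F5: move forward 0/5 (blocked), now at (row=0, col=1)
  F4: move forward 0/4 (blocked), now at (row=0, col=1)
  F3: move forward 0/3 (blocked), now at (row=0, col=1)
  F2: move forward 0/2 (blocked), now at (row=0, col=1)
  R: turn right, now facing East
  R: turn right, now facing South
  F5: move forward 5, now at (row=5, col=1)
Final: (row=5, col=1), facing South

Answer: Final position: (row=5, col=1), facing South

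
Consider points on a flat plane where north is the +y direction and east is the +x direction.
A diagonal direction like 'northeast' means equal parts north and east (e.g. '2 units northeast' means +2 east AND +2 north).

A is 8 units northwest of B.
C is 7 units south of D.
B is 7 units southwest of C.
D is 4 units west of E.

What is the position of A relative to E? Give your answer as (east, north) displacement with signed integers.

Place E at the origin (east=0, north=0).
  D is 4 units west of E: delta (east=-4, north=+0); D at (east=-4, north=0).
  C is 7 units south of D: delta (east=+0, north=-7); C at (east=-4, north=-7).
  B is 7 units southwest of C: delta (east=-7, north=-7); B at (east=-11, north=-14).
  A is 8 units northwest of B: delta (east=-8, north=+8); A at (east=-19, north=-6).
Therefore A relative to E: (east=-19, north=-6).

Answer: A is at (east=-19, north=-6) relative to E.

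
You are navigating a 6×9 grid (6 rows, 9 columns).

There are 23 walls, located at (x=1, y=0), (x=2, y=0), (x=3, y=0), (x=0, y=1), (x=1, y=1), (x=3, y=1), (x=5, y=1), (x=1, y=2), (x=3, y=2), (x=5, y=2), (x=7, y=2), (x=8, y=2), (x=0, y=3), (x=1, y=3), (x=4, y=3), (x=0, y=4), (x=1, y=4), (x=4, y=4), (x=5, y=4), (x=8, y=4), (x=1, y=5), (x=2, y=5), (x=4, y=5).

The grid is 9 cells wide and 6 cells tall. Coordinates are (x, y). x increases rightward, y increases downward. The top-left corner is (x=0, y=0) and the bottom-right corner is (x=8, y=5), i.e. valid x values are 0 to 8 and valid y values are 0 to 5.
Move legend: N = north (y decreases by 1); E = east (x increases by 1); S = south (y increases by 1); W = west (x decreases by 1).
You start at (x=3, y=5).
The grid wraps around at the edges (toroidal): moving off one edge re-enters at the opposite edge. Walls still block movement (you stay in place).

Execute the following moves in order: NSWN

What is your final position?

Answer: Final position: (x=3, y=4)

Derivation:
Start: (x=3, y=5)
  N (north): (x=3, y=5) -> (x=3, y=4)
  S (south): (x=3, y=4) -> (x=3, y=5)
  W (west): blocked, stay at (x=3, y=5)
  N (north): (x=3, y=5) -> (x=3, y=4)
Final: (x=3, y=4)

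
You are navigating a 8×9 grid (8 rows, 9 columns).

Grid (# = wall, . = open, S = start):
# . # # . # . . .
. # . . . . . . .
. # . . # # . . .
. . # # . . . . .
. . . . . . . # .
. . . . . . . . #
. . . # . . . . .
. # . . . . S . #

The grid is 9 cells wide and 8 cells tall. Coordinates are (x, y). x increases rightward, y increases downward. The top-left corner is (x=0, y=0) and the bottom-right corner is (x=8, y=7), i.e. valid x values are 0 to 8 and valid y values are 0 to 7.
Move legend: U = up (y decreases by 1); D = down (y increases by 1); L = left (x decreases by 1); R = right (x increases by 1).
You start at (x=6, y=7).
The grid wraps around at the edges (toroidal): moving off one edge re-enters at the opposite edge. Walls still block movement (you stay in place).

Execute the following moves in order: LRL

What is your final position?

Start: (x=6, y=7)
  L (left): (x=6, y=7) -> (x=5, y=7)
  R (right): (x=5, y=7) -> (x=6, y=7)
  L (left): (x=6, y=7) -> (x=5, y=7)
Final: (x=5, y=7)

Answer: Final position: (x=5, y=7)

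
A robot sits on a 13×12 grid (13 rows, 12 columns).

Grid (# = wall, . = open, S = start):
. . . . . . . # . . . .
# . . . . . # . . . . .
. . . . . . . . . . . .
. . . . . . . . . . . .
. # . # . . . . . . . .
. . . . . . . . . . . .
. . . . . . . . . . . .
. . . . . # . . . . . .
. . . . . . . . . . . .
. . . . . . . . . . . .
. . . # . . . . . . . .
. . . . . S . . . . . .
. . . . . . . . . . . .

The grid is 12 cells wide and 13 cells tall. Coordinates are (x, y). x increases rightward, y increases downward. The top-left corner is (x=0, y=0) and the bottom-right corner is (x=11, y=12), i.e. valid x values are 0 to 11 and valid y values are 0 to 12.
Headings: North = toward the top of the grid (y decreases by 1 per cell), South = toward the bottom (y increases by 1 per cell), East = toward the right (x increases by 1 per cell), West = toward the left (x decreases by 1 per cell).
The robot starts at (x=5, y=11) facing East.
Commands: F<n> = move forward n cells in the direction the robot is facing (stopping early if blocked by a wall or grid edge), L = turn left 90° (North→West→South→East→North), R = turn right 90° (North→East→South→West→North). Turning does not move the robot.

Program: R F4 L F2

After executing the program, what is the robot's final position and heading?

Answer: Final position: (x=7, y=12), facing East

Derivation:
Start: (x=5, y=11), facing East
  R: turn right, now facing South
  F4: move forward 1/4 (blocked), now at (x=5, y=12)
  L: turn left, now facing East
  F2: move forward 2, now at (x=7, y=12)
Final: (x=7, y=12), facing East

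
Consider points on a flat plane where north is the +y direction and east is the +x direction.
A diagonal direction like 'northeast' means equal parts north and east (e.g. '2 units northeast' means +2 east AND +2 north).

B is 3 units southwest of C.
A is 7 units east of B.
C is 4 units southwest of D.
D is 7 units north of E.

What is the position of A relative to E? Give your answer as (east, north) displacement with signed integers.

Answer: A is at (east=0, north=0) relative to E.

Derivation:
Place E at the origin (east=0, north=0).
  D is 7 units north of E: delta (east=+0, north=+7); D at (east=0, north=7).
  C is 4 units southwest of D: delta (east=-4, north=-4); C at (east=-4, north=3).
  B is 3 units southwest of C: delta (east=-3, north=-3); B at (east=-7, north=0).
  A is 7 units east of B: delta (east=+7, north=+0); A at (east=0, north=0).
Therefore A relative to E: (east=0, north=0).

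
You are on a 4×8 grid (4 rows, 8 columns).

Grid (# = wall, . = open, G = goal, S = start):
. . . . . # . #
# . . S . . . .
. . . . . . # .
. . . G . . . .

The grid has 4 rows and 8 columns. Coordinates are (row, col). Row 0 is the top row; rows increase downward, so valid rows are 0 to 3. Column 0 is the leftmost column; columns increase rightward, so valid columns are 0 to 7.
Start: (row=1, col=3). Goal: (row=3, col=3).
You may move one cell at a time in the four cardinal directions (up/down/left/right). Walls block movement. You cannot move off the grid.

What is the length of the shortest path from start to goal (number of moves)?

BFS from (row=1, col=3) until reaching (row=3, col=3):
  Distance 0: (row=1, col=3)
  Distance 1: (row=0, col=3), (row=1, col=2), (row=1, col=4), (row=2, col=3)
  Distance 2: (row=0, col=2), (row=0, col=4), (row=1, col=1), (row=1, col=5), (row=2, col=2), (row=2, col=4), (row=3, col=3)  <- goal reached here
One shortest path (2 moves): (row=1, col=3) -> (row=2, col=3) -> (row=3, col=3)

Answer: Shortest path length: 2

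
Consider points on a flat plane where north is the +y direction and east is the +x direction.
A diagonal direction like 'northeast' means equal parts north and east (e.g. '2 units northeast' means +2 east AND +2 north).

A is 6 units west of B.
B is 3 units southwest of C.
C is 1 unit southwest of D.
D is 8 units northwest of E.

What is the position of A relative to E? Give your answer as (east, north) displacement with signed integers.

Place E at the origin (east=0, north=0).
  D is 8 units northwest of E: delta (east=-8, north=+8); D at (east=-8, north=8).
  C is 1 unit southwest of D: delta (east=-1, north=-1); C at (east=-9, north=7).
  B is 3 units southwest of C: delta (east=-3, north=-3); B at (east=-12, north=4).
  A is 6 units west of B: delta (east=-6, north=+0); A at (east=-18, north=4).
Therefore A relative to E: (east=-18, north=4).

Answer: A is at (east=-18, north=4) relative to E.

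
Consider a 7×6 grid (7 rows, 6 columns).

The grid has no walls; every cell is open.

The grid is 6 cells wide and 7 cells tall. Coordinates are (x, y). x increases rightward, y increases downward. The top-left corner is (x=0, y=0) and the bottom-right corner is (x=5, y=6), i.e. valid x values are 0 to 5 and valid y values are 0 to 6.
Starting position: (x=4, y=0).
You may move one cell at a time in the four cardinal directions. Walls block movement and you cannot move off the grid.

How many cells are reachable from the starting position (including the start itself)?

Answer: Reachable cells: 42

Derivation:
BFS flood-fill from (x=4, y=0):
  Distance 0: (x=4, y=0)
  Distance 1: (x=3, y=0), (x=5, y=0), (x=4, y=1)
  Distance 2: (x=2, y=0), (x=3, y=1), (x=5, y=1), (x=4, y=2)
  Distance 3: (x=1, y=0), (x=2, y=1), (x=3, y=2), (x=5, y=2), (x=4, y=3)
  Distance 4: (x=0, y=0), (x=1, y=1), (x=2, y=2), (x=3, y=3), (x=5, y=3), (x=4, y=4)
  Distance 5: (x=0, y=1), (x=1, y=2), (x=2, y=3), (x=3, y=4), (x=5, y=4), (x=4, y=5)
  Distance 6: (x=0, y=2), (x=1, y=3), (x=2, y=4), (x=3, y=5), (x=5, y=5), (x=4, y=6)
  Distance 7: (x=0, y=3), (x=1, y=4), (x=2, y=5), (x=3, y=6), (x=5, y=6)
  Distance 8: (x=0, y=4), (x=1, y=5), (x=2, y=6)
  Distance 9: (x=0, y=5), (x=1, y=6)
  Distance 10: (x=0, y=6)
Total reachable: 42 (grid has 42 open cells total)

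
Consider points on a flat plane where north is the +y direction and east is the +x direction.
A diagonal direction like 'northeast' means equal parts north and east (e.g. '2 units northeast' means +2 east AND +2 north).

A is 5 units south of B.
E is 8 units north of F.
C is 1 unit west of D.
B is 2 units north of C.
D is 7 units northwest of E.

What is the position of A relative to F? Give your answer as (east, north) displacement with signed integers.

Answer: A is at (east=-8, north=12) relative to F.

Derivation:
Place F at the origin (east=0, north=0).
  E is 8 units north of F: delta (east=+0, north=+8); E at (east=0, north=8).
  D is 7 units northwest of E: delta (east=-7, north=+7); D at (east=-7, north=15).
  C is 1 unit west of D: delta (east=-1, north=+0); C at (east=-8, north=15).
  B is 2 units north of C: delta (east=+0, north=+2); B at (east=-8, north=17).
  A is 5 units south of B: delta (east=+0, north=-5); A at (east=-8, north=12).
Therefore A relative to F: (east=-8, north=12).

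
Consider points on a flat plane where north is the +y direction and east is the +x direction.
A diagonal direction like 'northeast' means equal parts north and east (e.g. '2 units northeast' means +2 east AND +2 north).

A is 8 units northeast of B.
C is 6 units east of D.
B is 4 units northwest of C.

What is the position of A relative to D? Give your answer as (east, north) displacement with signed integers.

Answer: A is at (east=10, north=12) relative to D.

Derivation:
Place D at the origin (east=0, north=0).
  C is 6 units east of D: delta (east=+6, north=+0); C at (east=6, north=0).
  B is 4 units northwest of C: delta (east=-4, north=+4); B at (east=2, north=4).
  A is 8 units northeast of B: delta (east=+8, north=+8); A at (east=10, north=12).
Therefore A relative to D: (east=10, north=12).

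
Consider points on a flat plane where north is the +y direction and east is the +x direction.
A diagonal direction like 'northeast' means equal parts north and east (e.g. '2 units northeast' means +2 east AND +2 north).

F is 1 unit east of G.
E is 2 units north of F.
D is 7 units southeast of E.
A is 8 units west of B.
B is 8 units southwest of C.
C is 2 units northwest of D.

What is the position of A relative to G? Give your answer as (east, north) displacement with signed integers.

Answer: A is at (east=-10, north=-11) relative to G.

Derivation:
Place G at the origin (east=0, north=0).
  F is 1 unit east of G: delta (east=+1, north=+0); F at (east=1, north=0).
  E is 2 units north of F: delta (east=+0, north=+2); E at (east=1, north=2).
  D is 7 units southeast of E: delta (east=+7, north=-7); D at (east=8, north=-5).
  C is 2 units northwest of D: delta (east=-2, north=+2); C at (east=6, north=-3).
  B is 8 units southwest of C: delta (east=-8, north=-8); B at (east=-2, north=-11).
  A is 8 units west of B: delta (east=-8, north=+0); A at (east=-10, north=-11).
Therefore A relative to G: (east=-10, north=-11).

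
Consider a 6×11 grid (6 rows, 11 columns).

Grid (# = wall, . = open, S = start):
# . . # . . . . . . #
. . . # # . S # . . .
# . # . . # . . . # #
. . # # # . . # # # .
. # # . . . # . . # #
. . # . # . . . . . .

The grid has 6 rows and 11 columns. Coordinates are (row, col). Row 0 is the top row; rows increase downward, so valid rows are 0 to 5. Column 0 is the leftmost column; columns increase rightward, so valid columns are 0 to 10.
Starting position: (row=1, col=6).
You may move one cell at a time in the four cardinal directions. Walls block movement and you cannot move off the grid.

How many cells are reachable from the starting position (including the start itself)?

Answer: Reachable cells: 28

Derivation:
BFS flood-fill from (row=1, col=6):
  Distance 0: (row=1, col=6)
  Distance 1: (row=0, col=6), (row=1, col=5), (row=2, col=6)
  Distance 2: (row=0, col=5), (row=0, col=7), (row=2, col=7), (row=3, col=6)
  Distance 3: (row=0, col=4), (row=0, col=8), (row=2, col=8), (row=3, col=5)
  Distance 4: (row=0, col=9), (row=1, col=8), (row=4, col=5)
  Distance 5: (row=1, col=9), (row=4, col=4), (row=5, col=5)
  Distance 6: (row=1, col=10), (row=4, col=3), (row=5, col=6)
  Distance 7: (row=5, col=3), (row=5, col=7)
  Distance 8: (row=4, col=7), (row=5, col=8)
  Distance 9: (row=4, col=8), (row=5, col=9)
  Distance 10: (row=5, col=10)
Total reachable: 28 (grid has 42 open cells total)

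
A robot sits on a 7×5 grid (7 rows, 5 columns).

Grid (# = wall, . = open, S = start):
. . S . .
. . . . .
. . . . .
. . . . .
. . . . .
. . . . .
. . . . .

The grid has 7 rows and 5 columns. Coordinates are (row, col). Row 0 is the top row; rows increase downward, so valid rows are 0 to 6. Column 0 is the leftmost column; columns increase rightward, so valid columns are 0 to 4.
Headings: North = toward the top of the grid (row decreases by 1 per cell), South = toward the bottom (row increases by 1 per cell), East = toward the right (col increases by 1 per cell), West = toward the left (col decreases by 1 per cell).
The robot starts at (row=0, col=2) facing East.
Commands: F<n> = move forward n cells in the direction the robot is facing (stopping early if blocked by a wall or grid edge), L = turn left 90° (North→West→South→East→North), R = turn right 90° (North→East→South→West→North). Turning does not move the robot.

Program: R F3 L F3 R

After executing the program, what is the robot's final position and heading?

Answer: Final position: (row=3, col=4), facing South

Derivation:
Start: (row=0, col=2), facing East
  R: turn right, now facing South
  F3: move forward 3, now at (row=3, col=2)
  L: turn left, now facing East
  F3: move forward 2/3 (blocked), now at (row=3, col=4)
  R: turn right, now facing South
Final: (row=3, col=4), facing South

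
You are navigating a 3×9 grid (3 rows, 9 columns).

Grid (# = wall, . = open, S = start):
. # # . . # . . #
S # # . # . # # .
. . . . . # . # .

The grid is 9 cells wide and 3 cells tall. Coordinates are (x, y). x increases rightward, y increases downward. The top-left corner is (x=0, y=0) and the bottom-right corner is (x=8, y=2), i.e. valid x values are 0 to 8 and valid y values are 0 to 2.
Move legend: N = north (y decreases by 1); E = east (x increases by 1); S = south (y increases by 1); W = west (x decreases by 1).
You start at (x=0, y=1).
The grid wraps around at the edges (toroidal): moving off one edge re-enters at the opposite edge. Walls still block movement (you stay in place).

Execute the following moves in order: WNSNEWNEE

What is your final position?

Start: (x=0, y=1)
  W (west): (x=0, y=1) -> (x=8, y=1)
  N (north): blocked, stay at (x=8, y=1)
  S (south): (x=8, y=1) -> (x=8, y=2)
  N (north): (x=8, y=2) -> (x=8, y=1)
  E (east): (x=8, y=1) -> (x=0, y=1)
  W (west): (x=0, y=1) -> (x=8, y=1)
  N (north): blocked, stay at (x=8, y=1)
  E (east): (x=8, y=1) -> (x=0, y=1)
  E (east): blocked, stay at (x=0, y=1)
Final: (x=0, y=1)

Answer: Final position: (x=0, y=1)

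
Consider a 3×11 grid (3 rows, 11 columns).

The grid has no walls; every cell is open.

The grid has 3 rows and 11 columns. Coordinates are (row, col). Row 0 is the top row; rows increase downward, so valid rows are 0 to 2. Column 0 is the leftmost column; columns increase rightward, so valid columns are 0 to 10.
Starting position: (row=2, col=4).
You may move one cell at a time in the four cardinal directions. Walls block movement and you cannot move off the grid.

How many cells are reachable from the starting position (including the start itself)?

BFS flood-fill from (row=2, col=4):
  Distance 0: (row=2, col=4)
  Distance 1: (row=1, col=4), (row=2, col=3), (row=2, col=5)
  Distance 2: (row=0, col=4), (row=1, col=3), (row=1, col=5), (row=2, col=2), (row=2, col=6)
  Distance 3: (row=0, col=3), (row=0, col=5), (row=1, col=2), (row=1, col=6), (row=2, col=1), (row=2, col=7)
  Distance 4: (row=0, col=2), (row=0, col=6), (row=1, col=1), (row=1, col=7), (row=2, col=0), (row=2, col=8)
  Distance 5: (row=0, col=1), (row=0, col=7), (row=1, col=0), (row=1, col=8), (row=2, col=9)
  Distance 6: (row=0, col=0), (row=0, col=8), (row=1, col=9), (row=2, col=10)
  Distance 7: (row=0, col=9), (row=1, col=10)
  Distance 8: (row=0, col=10)
Total reachable: 33 (grid has 33 open cells total)

Answer: Reachable cells: 33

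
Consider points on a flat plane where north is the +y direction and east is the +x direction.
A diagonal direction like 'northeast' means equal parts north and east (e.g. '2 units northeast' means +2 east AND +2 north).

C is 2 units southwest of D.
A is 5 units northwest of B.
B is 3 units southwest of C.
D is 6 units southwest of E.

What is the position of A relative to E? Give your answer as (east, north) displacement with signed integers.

Place E at the origin (east=0, north=0).
  D is 6 units southwest of E: delta (east=-6, north=-6); D at (east=-6, north=-6).
  C is 2 units southwest of D: delta (east=-2, north=-2); C at (east=-8, north=-8).
  B is 3 units southwest of C: delta (east=-3, north=-3); B at (east=-11, north=-11).
  A is 5 units northwest of B: delta (east=-5, north=+5); A at (east=-16, north=-6).
Therefore A relative to E: (east=-16, north=-6).

Answer: A is at (east=-16, north=-6) relative to E.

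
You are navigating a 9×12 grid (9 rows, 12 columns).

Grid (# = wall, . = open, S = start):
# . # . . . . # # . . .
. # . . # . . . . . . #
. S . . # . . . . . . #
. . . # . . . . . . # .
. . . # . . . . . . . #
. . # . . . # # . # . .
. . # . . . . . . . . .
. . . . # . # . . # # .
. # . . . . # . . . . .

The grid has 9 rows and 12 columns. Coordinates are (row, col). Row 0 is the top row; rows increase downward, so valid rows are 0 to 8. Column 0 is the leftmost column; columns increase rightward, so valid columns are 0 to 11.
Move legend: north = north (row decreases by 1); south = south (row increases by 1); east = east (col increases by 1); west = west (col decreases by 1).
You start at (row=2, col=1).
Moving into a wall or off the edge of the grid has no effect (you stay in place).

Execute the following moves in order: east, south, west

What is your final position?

Answer: Final position: (row=3, col=1)

Derivation:
Start: (row=2, col=1)
  east (east): (row=2, col=1) -> (row=2, col=2)
  south (south): (row=2, col=2) -> (row=3, col=2)
  west (west): (row=3, col=2) -> (row=3, col=1)
Final: (row=3, col=1)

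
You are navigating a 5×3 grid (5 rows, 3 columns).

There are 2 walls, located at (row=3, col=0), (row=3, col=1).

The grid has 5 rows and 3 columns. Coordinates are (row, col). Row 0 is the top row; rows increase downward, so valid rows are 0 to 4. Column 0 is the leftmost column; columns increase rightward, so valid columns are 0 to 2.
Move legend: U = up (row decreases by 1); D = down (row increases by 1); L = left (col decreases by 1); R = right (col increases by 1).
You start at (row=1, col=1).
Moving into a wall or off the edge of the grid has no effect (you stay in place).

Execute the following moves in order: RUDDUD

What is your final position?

Start: (row=1, col=1)
  R (right): (row=1, col=1) -> (row=1, col=2)
  U (up): (row=1, col=2) -> (row=0, col=2)
  D (down): (row=0, col=2) -> (row=1, col=2)
  D (down): (row=1, col=2) -> (row=2, col=2)
  U (up): (row=2, col=2) -> (row=1, col=2)
  D (down): (row=1, col=2) -> (row=2, col=2)
Final: (row=2, col=2)

Answer: Final position: (row=2, col=2)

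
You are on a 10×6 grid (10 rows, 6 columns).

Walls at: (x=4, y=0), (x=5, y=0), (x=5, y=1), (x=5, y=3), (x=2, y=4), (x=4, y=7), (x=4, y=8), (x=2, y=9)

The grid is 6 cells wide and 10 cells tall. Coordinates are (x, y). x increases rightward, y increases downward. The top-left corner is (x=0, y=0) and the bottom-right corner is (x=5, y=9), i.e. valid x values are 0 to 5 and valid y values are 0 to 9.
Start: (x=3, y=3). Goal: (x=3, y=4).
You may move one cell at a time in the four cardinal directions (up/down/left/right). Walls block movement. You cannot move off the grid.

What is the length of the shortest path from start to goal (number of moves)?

Answer: Shortest path length: 1

Derivation:
BFS from (x=3, y=3) until reaching (x=3, y=4):
  Distance 0: (x=3, y=3)
  Distance 1: (x=3, y=2), (x=2, y=3), (x=4, y=3), (x=3, y=4)  <- goal reached here
One shortest path (1 moves): (x=3, y=3) -> (x=3, y=4)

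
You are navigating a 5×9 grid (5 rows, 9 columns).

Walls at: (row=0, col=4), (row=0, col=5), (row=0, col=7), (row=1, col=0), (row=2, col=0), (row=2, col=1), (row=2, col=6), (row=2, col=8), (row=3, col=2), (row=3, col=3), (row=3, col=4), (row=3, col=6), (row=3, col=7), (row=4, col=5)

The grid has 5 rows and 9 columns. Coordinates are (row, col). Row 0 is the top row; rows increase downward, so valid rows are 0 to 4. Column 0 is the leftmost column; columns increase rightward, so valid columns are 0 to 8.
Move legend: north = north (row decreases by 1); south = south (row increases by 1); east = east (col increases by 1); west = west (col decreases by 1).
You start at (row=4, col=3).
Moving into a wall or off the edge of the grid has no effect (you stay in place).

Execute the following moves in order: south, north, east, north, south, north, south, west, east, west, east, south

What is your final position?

Start: (row=4, col=3)
  south (south): blocked, stay at (row=4, col=3)
  north (north): blocked, stay at (row=4, col=3)
  east (east): (row=4, col=3) -> (row=4, col=4)
  north (north): blocked, stay at (row=4, col=4)
  south (south): blocked, stay at (row=4, col=4)
  north (north): blocked, stay at (row=4, col=4)
  south (south): blocked, stay at (row=4, col=4)
  west (west): (row=4, col=4) -> (row=4, col=3)
  east (east): (row=4, col=3) -> (row=4, col=4)
  west (west): (row=4, col=4) -> (row=4, col=3)
  east (east): (row=4, col=3) -> (row=4, col=4)
  south (south): blocked, stay at (row=4, col=4)
Final: (row=4, col=4)

Answer: Final position: (row=4, col=4)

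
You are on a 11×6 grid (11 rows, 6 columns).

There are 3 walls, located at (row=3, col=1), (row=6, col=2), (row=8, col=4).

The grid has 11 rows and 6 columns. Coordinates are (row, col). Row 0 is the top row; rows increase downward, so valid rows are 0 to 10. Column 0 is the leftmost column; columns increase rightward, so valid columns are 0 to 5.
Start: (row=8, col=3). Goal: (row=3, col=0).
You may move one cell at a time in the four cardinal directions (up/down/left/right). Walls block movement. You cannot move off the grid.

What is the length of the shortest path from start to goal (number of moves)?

Answer: Shortest path length: 8

Derivation:
BFS from (row=8, col=3) until reaching (row=3, col=0):
  Distance 0: (row=8, col=3)
  Distance 1: (row=7, col=3), (row=8, col=2), (row=9, col=3)
  Distance 2: (row=6, col=3), (row=7, col=2), (row=7, col=4), (row=8, col=1), (row=9, col=2), (row=9, col=4), (row=10, col=3)
  Distance 3: (row=5, col=3), (row=6, col=4), (row=7, col=1), (row=7, col=5), (row=8, col=0), (row=9, col=1), (row=9, col=5), (row=10, col=2), (row=10, col=4)
  Distance 4: (row=4, col=3), (row=5, col=2), (row=5, col=4), (row=6, col=1), (row=6, col=5), (row=7, col=0), (row=8, col=5), (row=9, col=0), (row=10, col=1), (row=10, col=5)
  Distance 5: (row=3, col=3), (row=4, col=2), (row=4, col=4), (row=5, col=1), (row=5, col=5), (row=6, col=0), (row=10, col=0)
  Distance 6: (row=2, col=3), (row=3, col=2), (row=3, col=4), (row=4, col=1), (row=4, col=5), (row=5, col=0)
  Distance 7: (row=1, col=3), (row=2, col=2), (row=2, col=4), (row=3, col=5), (row=4, col=0)
  Distance 8: (row=0, col=3), (row=1, col=2), (row=1, col=4), (row=2, col=1), (row=2, col=5), (row=3, col=0)  <- goal reached here
One shortest path (8 moves): (row=8, col=3) -> (row=8, col=2) -> (row=8, col=1) -> (row=8, col=0) -> (row=7, col=0) -> (row=6, col=0) -> (row=5, col=0) -> (row=4, col=0) -> (row=3, col=0)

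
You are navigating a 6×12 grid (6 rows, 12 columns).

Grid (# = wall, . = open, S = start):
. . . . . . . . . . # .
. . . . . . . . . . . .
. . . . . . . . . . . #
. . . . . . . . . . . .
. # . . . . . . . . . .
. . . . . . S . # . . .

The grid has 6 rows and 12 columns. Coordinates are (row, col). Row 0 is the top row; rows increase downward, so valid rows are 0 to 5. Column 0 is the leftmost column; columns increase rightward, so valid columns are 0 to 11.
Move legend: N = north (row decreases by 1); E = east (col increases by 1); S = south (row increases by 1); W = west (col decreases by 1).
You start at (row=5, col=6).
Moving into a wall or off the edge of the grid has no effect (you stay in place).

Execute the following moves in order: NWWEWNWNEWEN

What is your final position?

Start: (row=5, col=6)
  N (north): (row=5, col=6) -> (row=4, col=6)
  W (west): (row=4, col=6) -> (row=4, col=5)
  W (west): (row=4, col=5) -> (row=4, col=4)
  E (east): (row=4, col=4) -> (row=4, col=5)
  W (west): (row=4, col=5) -> (row=4, col=4)
  N (north): (row=4, col=4) -> (row=3, col=4)
  W (west): (row=3, col=4) -> (row=3, col=3)
  N (north): (row=3, col=3) -> (row=2, col=3)
  E (east): (row=2, col=3) -> (row=2, col=4)
  W (west): (row=2, col=4) -> (row=2, col=3)
  E (east): (row=2, col=3) -> (row=2, col=4)
  N (north): (row=2, col=4) -> (row=1, col=4)
Final: (row=1, col=4)

Answer: Final position: (row=1, col=4)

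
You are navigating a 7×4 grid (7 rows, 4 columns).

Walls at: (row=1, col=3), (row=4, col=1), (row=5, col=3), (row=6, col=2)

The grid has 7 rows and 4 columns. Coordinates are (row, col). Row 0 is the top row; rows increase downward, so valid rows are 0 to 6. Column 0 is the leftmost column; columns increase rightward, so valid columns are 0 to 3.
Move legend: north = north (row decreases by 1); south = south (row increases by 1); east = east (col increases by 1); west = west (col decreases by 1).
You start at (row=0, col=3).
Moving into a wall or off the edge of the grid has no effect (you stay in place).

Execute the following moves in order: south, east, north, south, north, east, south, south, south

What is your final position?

Answer: Final position: (row=0, col=3)

Derivation:
Start: (row=0, col=3)
  south (south): blocked, stay at (row=0, col=3)
  east (east): blocked, stay at (row=0, col=3)
  north (north): blocked, stay at (row=0, col=3)
  south (south): blocked, stay at (row=0, col=3)
  north (north): blocked, stay at (row=0, col=3)
  east (east): blocked, stay at (row=0, col=3)
  [×3]south (south): blocked, stay at (row=0, col=3)
Final: (row=0, col=3)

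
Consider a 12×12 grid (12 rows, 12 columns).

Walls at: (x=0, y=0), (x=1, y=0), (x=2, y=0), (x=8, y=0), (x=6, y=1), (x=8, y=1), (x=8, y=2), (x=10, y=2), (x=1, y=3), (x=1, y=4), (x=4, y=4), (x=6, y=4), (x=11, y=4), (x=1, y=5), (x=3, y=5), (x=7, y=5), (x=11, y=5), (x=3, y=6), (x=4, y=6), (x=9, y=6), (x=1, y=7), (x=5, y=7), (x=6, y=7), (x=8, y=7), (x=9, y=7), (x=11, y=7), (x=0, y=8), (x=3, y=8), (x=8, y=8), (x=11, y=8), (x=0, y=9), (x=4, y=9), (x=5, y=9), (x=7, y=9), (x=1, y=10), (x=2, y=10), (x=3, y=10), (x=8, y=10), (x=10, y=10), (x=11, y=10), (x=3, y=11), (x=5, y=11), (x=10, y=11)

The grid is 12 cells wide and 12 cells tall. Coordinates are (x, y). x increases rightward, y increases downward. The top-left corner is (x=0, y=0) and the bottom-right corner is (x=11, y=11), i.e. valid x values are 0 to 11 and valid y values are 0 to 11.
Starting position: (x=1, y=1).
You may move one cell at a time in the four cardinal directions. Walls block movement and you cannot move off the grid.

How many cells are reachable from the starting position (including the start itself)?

Answer: Reachable cells: 96

Derivation:
BFS flood-fill from (x=1, y=1):
  Distance 0: (x=1, y=1)
  Distance 1: (x=0, y=1), (x=2, y=1), (x=1, y=2)
  Distance 2: (x=3, y=1), (x=0, y=2), (x=2, y=2)
  Distance 3: (x=3, y=0), (x=4, y=1), (x=3, y=2), (x=0, y=3), (x=2, y=3)
  Distance 4: (x=4, y=0), (x=5, y=1), (x=4, y=2), (x=3, y=3), (x=0, y=4), (x=2, y=4)
  Distance 5: (x=5, y=0), (x=5, y=2), (x=4, y=3), (x=3, y=4), (x=0, y=5), (x=2, y=5)
  Distance 6: (x=6, y=0), (x=6, y=2), (x=5, y=3), (x=0, y=6), (x=2, y=6)
  Distance 7: (x=7, y=0), (x=7, y=2), (x=6, y=3), (x=5, y=4), (x=1, y=6), (x=0, y=7), (x=2, y=7)
  Distance 8: (x=7, y=1), (x=7, y=3), (x=5, y=5), (x=3, y=7), (x=2, y=8)
  Distance 9: (x=8, y=3), (x=7, y=4), (x=4, y=5), (x=6, y=5), (x=5, y=6), (x=4, y=7), (x=1, y=8), (x=2, y=9)
  Distance 10: (x=9, y=3), (x=8, y=4), (x=6, y=6), (x=4, y=8), (x=1, y=9), (x=3, y=9)
  Distance 11: (x=9, y=2), (x=10, y=3), (x=9, y=4), (x=8, y=5), (x=7, y=6), (x=5, y=8)
  Distance 12: (x=9, y=1), (x=11, y=3), (x=10, y=4), (x=9, y=5), (x=8, y=6), (x=7, y=7), (x=6, y=8)
  Distance 13: (x=9, y=0), (x=10, y=1), (x=11, y=2), (x=10, y=5), (x=7, y=8), (x=6, y=9)
  Distance 14: (x=10, y=0), (x=11, y=1), (x=10, y=6), (x=6, y=10)
  Distance 15: (x=11, y=0), (x=11, y=6), (x=10, y=7), (x=5, y=10), (x=7, y=10), (x=6, y=11)
  Distance 16: (x=10, y=8), (x=4, y=10), (x=7, y=11)
  Distance 17: (x=9, y=8), (x=10, y=9), (x=4, y=11), (x=8, y=11)
  Distance 18: (x=9, y=9), (x=11, y=9), (x=9, y=11)
  Distance 19: (x=8, y=9), (x=9, y=10)
Total reachable: 96 (grid has 101 open cells total)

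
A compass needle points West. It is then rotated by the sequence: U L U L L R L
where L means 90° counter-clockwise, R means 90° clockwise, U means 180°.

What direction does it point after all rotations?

Answer: Final heading: North

Derivation:
Start: West
  U (U-turn (180°)) -> East
  L (left (90° counter-clockwise)) -> North
  U (U-turn (180°)) -> South
  L (left (90° counter-clockwise)) -> East
  L (left (90° counter-clockwise)) -> North
  R (right (90° clockwise)) -> East
  L (left (90° counter-clockwise)) -> North
Final: North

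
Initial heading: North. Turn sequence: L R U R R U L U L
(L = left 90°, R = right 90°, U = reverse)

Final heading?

Answer: Final heading: South

Derivation:
Start: North
  L (left (90° counter-clockwise)) -> West
  R (right (90° clockwise)) -> North
  U (U-turn (180°)) -> South
  R (right (90° clockwise)) -> West
  R (right (90° clockwise)) -> North
  U (U-turn (180°)) -> South
  L (left (90° counter-clockwise)) -> East
  U (U-turn (180°)) -> West
  L (left (90° counter-clockwise)) -> South
Final: South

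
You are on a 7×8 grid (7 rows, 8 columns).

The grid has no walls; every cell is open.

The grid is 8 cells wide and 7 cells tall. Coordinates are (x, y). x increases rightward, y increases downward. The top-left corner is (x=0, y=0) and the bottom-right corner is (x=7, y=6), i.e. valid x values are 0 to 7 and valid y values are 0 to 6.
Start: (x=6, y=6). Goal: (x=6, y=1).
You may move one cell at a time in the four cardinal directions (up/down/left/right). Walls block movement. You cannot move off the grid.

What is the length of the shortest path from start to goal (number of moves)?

BFS from (x=6, y=6) until reaching (x=6, y=1):
  Distance 0: (x=6, y=6)
  Distance 1: (x=6, y=5), (x=5, y=6), (x=7, y=6)
  Distance 2: (x=6, y=4), (x=5, y=5), (x=7, y=5), (x=4, y=6)
  Distance 3: (x=6, y=3), (x=5, y=4), (x=7, y=4), (x=4, y=5), (x=3, y=6)
  Distance 4: (x=6, y=2), (x=5, y=3), (x=7, y=3), (x=4, y=4), (x=3, y=5), (x=2, y=6)
  Distance 5: (x=6, y=1), (x=5, y=2), (x=7, y=2), (x=4, y=3), (x=3, y=4), (x=2, y=5), (x=1, y=6)  <- goal reached here
One shortest path (5 moves): (x=6, y=6) -> (x=6, y=5) -> (x=6, y=4) -> (x=6, y=3) -> (x=6, y=2) -> (x=6, y=1)

Answer: Shortest path length: 5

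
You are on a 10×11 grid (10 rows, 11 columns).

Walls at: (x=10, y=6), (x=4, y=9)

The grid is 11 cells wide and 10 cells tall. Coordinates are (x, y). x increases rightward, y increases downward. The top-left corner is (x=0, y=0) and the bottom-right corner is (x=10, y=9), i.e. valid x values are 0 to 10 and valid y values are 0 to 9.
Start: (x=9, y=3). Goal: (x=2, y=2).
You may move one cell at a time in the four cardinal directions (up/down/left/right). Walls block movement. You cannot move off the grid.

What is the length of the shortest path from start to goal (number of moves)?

BFS from (x=9, y=3) until reaching (x=2, y=2):
  Distance 0: (x=9, y=3)
  Distance 1: (x=9, y=2), (x=8, y=3), (x=10, y=3), (x=9, y=4)
  Distance 2: (x=9, y=1), (x=8, y=2), (x=10, y=2), (x=7, y=3), (x=8, y=4), (x=10, y=4), (x=9, y=5)
  Distance 3: (x=9, y=0), (x=8, y=1), (x=10, y=1), (x=7, y=2), (x=6, y=3), (x=7, y=4), (x=8, y=5), (x=10, y=5), (x=9, y=6)
  Distance 4: (x=8, y=0), (x=10, y=0), (x=7, y=1), (x=6, y=2), (x=5, y=3), (x=6, y=4), (x=7, y=5), (x=8, y=6), (x=9, y=7)
  Distance 5: (x=7, y=0), (x=6, y=1), (x=5, y=2), (x=4, y=3), (x=5, y=4), (x=6, y=5), (x=7, y=6), (x=8, y=7), (x=10, y=7), (x=9, y=8)
  Distance 6: (x=6, y=0), (x=5, y=1), (x=4, y=2), (x=3, y=3), (x=4, y=4), (x=5, y=5), (x=6, y=6), (x=7, y=7), (x=8, y=8), (x=10, y=8), (x=9, y=9)
  Distance 7: (x=5, y=0), (x=4, y=1), (x=3, y=2), (x=2, y=3), (x=3, y=4), (x=4, y=5), (x=5, y=6), (x=6, y=7), (x=7, y=8), (x=8, y=9), (x=10, y=9)
  Distance 8: (x=4, y=0), (x=3, y=1), (x=2, y=2), (x=1, y=3), (x=2, y=4), (x=3, y=5), (x=4, y=6), (x=5, y=7), (x=6, y=8), (x=7, y=9)  <- goal reached here
One shortest path (8 moves): (x=9, y=3) -> (x=8, y=3) -> (x=7, y=3) -> (x=6, y=3) -> (x=5, y=3) -> (x=4, y=3) -> (x=3, y=3) -> (x=2, y=3) -> (x=2, y=2)

Answer: Shortest path length: 8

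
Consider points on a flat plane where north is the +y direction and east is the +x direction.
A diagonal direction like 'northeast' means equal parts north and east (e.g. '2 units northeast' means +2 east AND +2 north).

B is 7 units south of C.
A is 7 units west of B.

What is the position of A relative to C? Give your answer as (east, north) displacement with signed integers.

Answer: A is at (east=-7, north=-7) relative to C.

Derivation:
Place C at the origin (east=0, north=0).
  B is 7 units south of C: delta (east=+0, north=-7); B at (east=0, north=-7).
  A is 7 units west of B: delta (east=-7, north=+0); A at (east=-7, north=-7).
Therefore A relative to C: (east=-7, north=-7).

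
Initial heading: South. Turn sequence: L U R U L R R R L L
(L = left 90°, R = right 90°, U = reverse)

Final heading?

Answer: Final heading: South

Derivation:
Start: South
  L (left (90° counter-clockwise)) -> East
  U (U-turn (180°)) -> West
  R (right (90° clockwise)) -> North
  U (U-turn (180°)) -> South
  L (left (90° counter-clockwise)) -> East
  R (right (90° clockwise)) -> South
  R (right (90° clockwise)) -> West
  R (right (90° clockwise)) -> North
  L (left (90° counter-clockwise)) -> West
  L (left (90° counter-clockwise)) -> South
Final: South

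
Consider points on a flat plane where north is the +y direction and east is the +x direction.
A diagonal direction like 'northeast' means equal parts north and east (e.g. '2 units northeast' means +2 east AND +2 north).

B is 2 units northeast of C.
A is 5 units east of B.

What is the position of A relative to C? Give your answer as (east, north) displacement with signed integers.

Place C at the origin (east=0, north=0).
  B is 2 units northeast of C: delta (east=+2, north=+2); B at (east=2, north=2).
  A is 5 units east of B: delta (east=+5, north=+0); A at (east=7, north=2).
Therefore A relative to C: (east=7, north=2).

Answer: A is at (east=7, north=2) relative to C.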